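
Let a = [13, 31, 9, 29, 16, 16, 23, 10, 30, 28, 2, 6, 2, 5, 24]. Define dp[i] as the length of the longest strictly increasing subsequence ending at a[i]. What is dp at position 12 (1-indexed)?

dp[i] = 1 + max{dp[j] : j<i, a[j]<a[i]} (or 1 if no such j):
i:      1  2  3  4  5  6  7  8  9 10 11 12 13 14 15
a[i]:  13 31  9 29 16 16 23 10 30 28  2  6  2  5 24
dp:     1  2  1  2  2  2  3  2  4  4  1  2  1  2  4
At index 12 the value is 2.

2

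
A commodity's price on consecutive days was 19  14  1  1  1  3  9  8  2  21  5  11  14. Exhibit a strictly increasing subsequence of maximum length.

1, 3, 9, 11, 14

Patience tails give the LIS length; then backtrack through the dp parents:
19 → extends → [19]
14 → replaces 19 → [14]
1 → replaces 14 → [1]
1 → already a tail → [1]
1 → already a tail → [1]
3 → extends → [1, 3]
9 → extends → [1, 3, 9]
8 → replaces 9 → [1, 3, 8]
2 → replaces 3 → [1, 2, 8]
21 → extends → [1, 2, 8, 21]
5 → replaces 8 → [1, 2, 5, 21]
11 → replaces 21 → [1, 2, 5, 11]
14 → extends → [1, 2, 5, 11, 14]
Length 5; one witness is 1, 3, 9, 11, 14.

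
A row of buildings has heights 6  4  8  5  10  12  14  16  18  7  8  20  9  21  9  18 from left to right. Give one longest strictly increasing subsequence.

6, 8, 10, 12, 14, 16, 18, 20, 21

Patience tails give the LIS length; then backtrack through the dp parents:
6 → extends → [6]
4 → replaces 6 → [4]
8 → extends → [4, 8]
5 → replaces 8 → [4, 5]
10 → extends → [4, 5, 10]
12 → extends → [4, 5, 10, 12]
14 → extends → [4, 5, 10, 12, 14]
16 → extends → [4, 5, 10, 12, 14, 16]
18 → extends → [4, 5, 10, 12, 14, 16, 18]
7 → replaces 10 → [4, 5, 7, 12, 14, 16, 18]
8 → replaces 12 → [4, 5, 7, 8, 14, 16, 18]
20 → extends → [4, 5, 7, 8, 14, 16, 18, 20]
9 → replaces 14 → [4, 5, 7, 8, 9, 16, 18, 20]
21 → extends → [4, 5, 7, 8, 9, 16, 18, 20, 21]
9 → already a tail → [4, 5, 7, 8, 9, 16, 18, 20, 21]
18 → already a tail → [4, 5, 7, 8, 9, 16, 18, 20, 21]
Length 9; one witness is 6, 8, 10, 12, 14, 16, 18, 20, 21.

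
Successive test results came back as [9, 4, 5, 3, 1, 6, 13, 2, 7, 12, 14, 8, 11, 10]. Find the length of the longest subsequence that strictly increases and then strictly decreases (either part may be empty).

inc[i] = longest strictly increasing subsequence ending at i; dec[i] = longest strictly decreasing subsequence starting at i:
i:      1  2  3  4  5  6  7  8  9 10 11 12 13 14
a[i]:   9  4  5  3  1  6 13  2  7 12 14  8 11 10
inc:    1  1  2  1  1  3  4  2  4  5  6  5  6  6
dec:    4  3  3  2  1  2  4  1  1  3  3  1  2  1
Best peak at i=11 (value 14): inc=6, dec=3, length 6+3−1 = 8.

8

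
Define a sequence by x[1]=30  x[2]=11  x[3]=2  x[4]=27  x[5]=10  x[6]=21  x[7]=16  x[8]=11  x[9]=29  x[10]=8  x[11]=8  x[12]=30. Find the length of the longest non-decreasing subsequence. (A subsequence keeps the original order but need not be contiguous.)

5

Let dp[i] be the length of the longest such subsequence ending at index i:
i:      1  2  3  4  5  6  7  8  9 10 11 12
x[i]:  30 11  2 27 10 21 16 11 29  8  8 30
dp:     1  1  1  2  2  3  3  3  4  2  3  5
Maximum dp value is 5.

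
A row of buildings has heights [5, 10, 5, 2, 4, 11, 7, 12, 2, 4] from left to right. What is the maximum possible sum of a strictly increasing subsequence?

Let S[i] be the best sum of a strictly increasing subsequence ending at i:
i:      1  2  3  4  5  6  7  8  9 10
a[i]:   5 10  5  2  4 11  7 12  2  4
S:      5 15  5  2  6 26 13 38  2  6
Maximum is 38 (e.g. 5 + 10 + 11 + 12).

38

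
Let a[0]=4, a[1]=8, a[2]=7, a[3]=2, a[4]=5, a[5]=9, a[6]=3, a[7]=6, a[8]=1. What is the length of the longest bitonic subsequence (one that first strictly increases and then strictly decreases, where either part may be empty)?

inc[i] = longest strictly increasing subsequence ending at i; dec[i] = longest strictly decreasing subsequence starting at i:
i:     0 1 2 3 4 5 6 7 8
a[i]:  4 8 7 2 5 9 3 6 1
inc:   1 2 2 1 2 3 2 3 1
dec:   3 5 4 2 3 3 2 2 1
Best peak at i=1 (value 8): inc=2, dec=5, length 2+5−1 = 6.

6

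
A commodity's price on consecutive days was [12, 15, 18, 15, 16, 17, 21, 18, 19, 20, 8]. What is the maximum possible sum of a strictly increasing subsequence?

117

Let S[i] be the best sum of a strictly increasing subsequence ending at i:
i:       1   2   3   4   5   6   7   8   9  10  11
a[i]:   12  15  18  15  16  17  21  18  19  20   8
S:      12  27  45  27  43  60  81  78  97 117   8
Maximum is 117 (e.g. 12 + 15 + 16 + 17 + 18 + 19 + 20).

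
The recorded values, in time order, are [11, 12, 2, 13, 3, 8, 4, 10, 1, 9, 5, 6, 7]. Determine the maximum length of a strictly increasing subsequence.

6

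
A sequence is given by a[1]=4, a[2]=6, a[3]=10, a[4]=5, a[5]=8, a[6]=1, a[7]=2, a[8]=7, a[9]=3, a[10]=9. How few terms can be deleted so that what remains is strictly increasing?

Fewest deletions = n − (longest strictly increasing subsequence).
i:      1  2  3  4  5  6  7  8  9 10
a[i]:   4  6 10  5  8  1  2  7  3  9
dp:     1  2  3  2  3  1  2  3  3  4
max dp = 4, so deletions = 10 − 4 = 6.

6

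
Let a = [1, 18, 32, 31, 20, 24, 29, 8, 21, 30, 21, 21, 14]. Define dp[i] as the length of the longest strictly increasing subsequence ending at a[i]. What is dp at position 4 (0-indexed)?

3

dp[i] = 1 + max{dp[j] : j<i, a[j]<a[i]} (or 1 if no such j):
i:      0  1  2  3  4  5  6  7  8  9 10 11 12
a[i]:   1 18 32 31 20 24 29  8 21 30 21 21 14
dp:     1  2  3  3  3  4  5  2  4  6  4  4  3
At index 4 the value is 3.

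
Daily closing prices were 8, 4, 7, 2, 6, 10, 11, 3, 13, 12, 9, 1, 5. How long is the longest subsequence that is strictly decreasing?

5

Negate each value so 'decreasing' becomes 'increasing', then run patience tails on the negated sequence:
-8 → extends → [-8]
-4 → extends → [-8, -4]
-7 → replaces -4 → [-8, -7]
-2 → extends → [-8, -7, -2]
-6 → replaces -2 → [-8, -7, -6]
-10 → replaces -8 → [-10, -7, -6]
-11 → replaces -10 → [-11, -7, -6]
-3 → extends → [-11, -7, -6, -3]
-13 → replaces -11 → [-13, -7, -6, -3]
-12 → replaces -7 → [-13, -12, -6, -3]
-9 → replaces -6 → [-13, -12, -9, -3]
-1 → extends → [-13, -12, -9, -3, -1]
-5 → replaces -3 → [-13, -12, -9, -5, -1]
Five tails, so the longest strictly decreasing subsequence of the original has length 5.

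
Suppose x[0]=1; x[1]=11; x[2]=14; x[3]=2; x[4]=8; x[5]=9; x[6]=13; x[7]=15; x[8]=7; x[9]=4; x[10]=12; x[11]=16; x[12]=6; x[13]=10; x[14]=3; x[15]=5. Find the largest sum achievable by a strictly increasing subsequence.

Let S[i] be the best sum of a strictly increasing subsequence ending at i:
i:      0  1  2  3  4  5  6  7  8  9 10 11 12 13 14 15
x[i]:   1 11 14  2  8  9 13 15  7  4 12 16  6 10  3  5
S:      1 12 26  3 11 20 33 48 10  7 32 64 13 30  6 12
Maximum is 64 (e.g. 1 + 2 + 8 + 9 + 13 + 15 + 16).

64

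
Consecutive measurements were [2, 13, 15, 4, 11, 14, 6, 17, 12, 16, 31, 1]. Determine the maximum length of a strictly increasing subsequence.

Track the smallest tail for each achievable length (strict):
2 → extends → [2]
13 → extends → [2, 13]
15 → extends → [2, 13, 15]
4 → replaces 13 → [2, 4, 15]
11 → replaces 15 → [2, 4, 11]
14 → extends → [2, 4, 11, 14]
6 → replaces 11 → [2, 4, 6, 14]
17 → extends → [2, 4, 6, 14, 17]
12 → replaces 14 → [2, 4, 6, 12, 17]
16 → replaces 17 → [2, 4, 6, 12, 16]
31 → extends → [2, 4, 6, 12, 16, 31]
1 → replaces 2 → [1, 4, 6, 12, 16, 31]
Six tails, so the longest strictly increasing subsequence has length 6 (e.g. 2, 4, 11, 14, 17, 31).

6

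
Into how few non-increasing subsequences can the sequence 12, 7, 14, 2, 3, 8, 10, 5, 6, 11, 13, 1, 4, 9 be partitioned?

6

Place each on the leftmost legal pile:
12 → new pile 1 (tops now [12])
7 → pile 1 (tops now [7])
14 → new pile 2 (tops now [7, 14])
2 → pile 1 (tops now [2, 14])
3 → pile 2 (tops now [2, 3])
8 → new pile 3 (tops now [2, 3, 8])
10 → new pile 4 (tops now [2, 3, 8, 10])
5 → pile 3 (tops now [2, 3, 5, 10])
6 → pile 4 (tops now [2, 3, 5, 6])
11 → new pile 5 (tops now [2, 3, 5, 6, 11])
13 → new pile 6 (tops now [2, 3, 5, 6, 11, 13])
1 → pile 1 (tops now [1, 3, 5, 6, 11, 13])
4 → pile 3 (tops now [1, 3, 4, 6, 11, 13])
9 → pile 5 (tops now [1, 3, 4, 6, 9, 13])
Six piles.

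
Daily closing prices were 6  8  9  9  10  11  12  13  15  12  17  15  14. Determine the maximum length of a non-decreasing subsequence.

10

Track the smallest tail for each achievable length (allowing ties):
6 → extends → [6]
8 → extends → [6, 8]
9 → extends → [6, 8, 9]
9 → extends → [6, 8, 9, 9]
10 → extends → [6, 8, 9, 9, 10]
11 → extends → [6, 8, 9, 9, 10, 11]
12 → extends → [6, 8, 9, 9, 10, 11, 12]
13 → extends → [6, 8, 9, 9, 10, 11, 12, 13]
15 → extends → [6, 8, 9, 9, 10, 11, 12, 13, 15]
12 → replaces 13 → [6, 8, 9, 9, 10, 11, 12, 12, 15]
17 → extends → [6, 8, 9, 9, 10, 11, 12, 12, 15, 17]
15 → replaces 17 → [6, 8, 9, 9, 10, 11, 12, 12, 15, 15]
14 → replaces 15 → [6, 8, 9, 9, 10, 11, 12, 12, 14, 15]
Ten tails, so the longest non-decreasing subsequence has length 10 (e.g. 6, 8, 9, 9, 10, 11, 12, 13, 15, 17).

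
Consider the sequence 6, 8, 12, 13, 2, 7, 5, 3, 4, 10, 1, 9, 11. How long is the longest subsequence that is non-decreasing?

5

Track the smallest tail for each achievable length (allowing ties):
6 → extends → [6]
8 → extends → [6, 8]
12 → extends → [6, 8, 12]
13 → extends → [6, 8, 12, 13]
2 → replaces 6 → [2, 8, 12, 13]
7 → replaces 8 → [2, 7, 12, 13]
5 → replaces 7 → [2, 5, 12, 13]
3 → replaces 5 → [2, 3, 12, 13]
4 → replaces 12 → [2, 3, 4, 13]
10 → replaces 13 → [2, 3, 4, 10]
1 → replaces 2 → [1, 3, 4, 10]
9 → replaces 10 → [1, 3, 4, 9]
11 → extends → [1, 3, 4, 9, 11]
Five tails, so the longest non-decreasing subsequence has length 5 (e.g. 2, 3, 4, 10, 11).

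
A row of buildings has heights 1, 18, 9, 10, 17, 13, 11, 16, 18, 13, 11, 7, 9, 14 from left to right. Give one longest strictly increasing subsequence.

1, 9, 10, 13, 16, 18

Patience tails give the LIS length; then backtrack through the dp parents:
1 → extends → [1]
18 → extends → [1, 18]
9 → replaces 18 → [1, 9]
10 → extends → [1, 9, 10]
17 → extends → [1, 9, 10, 17]
13 → replaces 17 → [1, 9, 10, 13]
11 → replaces 13 → [1, 9, 10, 11]
16 → extends → [1, 9, 10, 11, 16]
18 → extends → [1, 9, 10, 11, 16, 18]
13 → replaces 16 → [1, 9, 10, 11, 13, 18]
11 → already a tail → [1, 9, 10, 11, 13, 18]
7 → replaces 9 → [1, 7, 10, 11, 13, 18]
9 → replaces 10 → [1, 7, 9, 11, 13, 18]
14 → replaces 18 → [1, 7, 9, 11, 13, 14]
Length 6; one witness is 1, 9, 10, 13, 16, 18.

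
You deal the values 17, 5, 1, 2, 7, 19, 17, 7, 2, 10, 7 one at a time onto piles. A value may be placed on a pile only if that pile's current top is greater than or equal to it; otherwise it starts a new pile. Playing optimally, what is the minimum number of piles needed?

Place each on the leftmost legal pile:
17 → new pile 1 (tops now [17])
5 → pile 1 (tops now [5])
1 → pile 1 (tops now [1])
2 → new pile 2 (tops now [1, 2])
7 → new pile 3 (tops now [1, 2, 7])
19 → new pile 4 (tops now [1, 2, 7, 19])
17 → pile 4 (tops now [1, 2, 7, 17])
7 → pile 3 (tops now [1, 2, 7, 17])
2 → pile 2 (tops now [1, 2, 7, 17])
10 → pile 4 (tops now [1, 2, 7, 10])
7 → pile 3 (tops now [1, 2, 7, 10])
Four piles.

4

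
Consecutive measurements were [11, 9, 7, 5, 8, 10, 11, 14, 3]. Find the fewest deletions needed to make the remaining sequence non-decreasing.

4

Fewest deletions = n − (longest non-decreasing subsequence).
Patience tails:
11 → extends → [11]
9 → replaces 11 → [9]
7 → replaces 9 → [7]
5 → replaces 7 → [5]
8 → extends → [5, 8]
10 → extends → [5, 8, 10]
11 → extends → [5, 8, 10, 11]
14 → extends → [5, 8, 10, 11, 14]
3 → replaces 5 → [3, 8, 10, 11, 14]
Longest non-decreasing subsequence has length 5, so deletions = 9 − 5 = 4.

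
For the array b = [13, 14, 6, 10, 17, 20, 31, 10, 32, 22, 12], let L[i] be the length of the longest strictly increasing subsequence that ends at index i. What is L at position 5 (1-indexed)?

dp[i] = 1 + max{dp[j] : j<i, b[j]<b[i]} (or 1 if no such j):
i:      1  2  3  4  5  6  7  8  9 10 11
b[i]:  13 14  6 10 17 20 31 10 32 22 12
dp:     1  2  1  2  3  4  5  2  6  5  3
At index 5 the value is 3.

3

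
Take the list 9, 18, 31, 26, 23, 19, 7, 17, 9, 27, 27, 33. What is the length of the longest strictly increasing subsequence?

5

Let dp[i] be the length of the longest such subsequence ending at index i:
i:      1  2  3  4  5  6  7  8  9 10 11 12
a[i]:   9 18 31 26 23 19  7 17  9 27 27 33
dp:     1  2  3  3  3  3  1  2  2  4  4  5
Maximum dp value is 5.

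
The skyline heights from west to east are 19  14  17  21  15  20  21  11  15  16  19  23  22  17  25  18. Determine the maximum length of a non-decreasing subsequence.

7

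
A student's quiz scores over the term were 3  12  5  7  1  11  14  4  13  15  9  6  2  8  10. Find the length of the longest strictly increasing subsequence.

Let dp[i] be the length of the longest such subsequence ending at index i:
i:      1  2  3  4  5  6  7  8  9 10 11 12 13 14 15
a[i]:   3 12  5  7  1 11 14  4 13 15  9  6  2  8 10
dp:     1  2  2  3  1  4  5  2  5  6  4  3  2  4  5
Maximum dp value is 6.

6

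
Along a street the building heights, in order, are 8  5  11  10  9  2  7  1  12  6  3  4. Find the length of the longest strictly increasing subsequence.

3

Track the smallest tail for each achievable length (strict):
8 → extends → [8]
5 → replaces 8 → [5]
11 → extends → [5, 11]
10 → replaces 11 → [5, 10]
9 → replaces 10 → [5, 9]
2 → replaces 5 → [2, 9]
7 → replaces 9 → [2, 7]
1 → replaces 2 → [1, 7]
12 → extends → [1, 7, 12]
6 → replaces 7 → [1, 6, 12]
3 → replaces 6 → [1, 3, 12]
4 → replaces 12 → [1, 3, 4]
Three tails, so the longest strictly increasing subsequence has length 3 (e.g. 8, 11, 12).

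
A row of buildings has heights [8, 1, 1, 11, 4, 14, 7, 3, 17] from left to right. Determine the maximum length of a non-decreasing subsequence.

5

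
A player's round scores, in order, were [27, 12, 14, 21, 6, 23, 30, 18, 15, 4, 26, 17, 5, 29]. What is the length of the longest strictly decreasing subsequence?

Let dp[i] be the longest strictly decreasing subsequence ending at i:
i:      1  2  3  4  5  6  7  8  9 10 11 12 13 14
a[i]:  27 12 14 21  6 23 30 18 15  4 26 17  5 29
dp:     1  2  2  2  3  2  1  3  4  5  2  4  5  2
Maximum is 5.

5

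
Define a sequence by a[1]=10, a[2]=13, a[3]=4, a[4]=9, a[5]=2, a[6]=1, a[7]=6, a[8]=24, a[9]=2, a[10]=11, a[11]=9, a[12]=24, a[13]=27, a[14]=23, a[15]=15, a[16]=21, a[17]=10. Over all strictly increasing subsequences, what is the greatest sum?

75

Let S[i] be the best sum of a strictly increasing subsequence ending at i:
i:      1  2  3  4  5  6  7  8  9 10 11 12 13 14 15 16 17
a[i]:  10 13  4  9  2  1  6 24  2 11  9 24 27 23 15 21 10
S:     10 23  4 13  2  1 10 47  3 24 19 48 75 47 39 60 29
Maximum is 75 (e.g. 4 + 9 + 11 + 24 + 27).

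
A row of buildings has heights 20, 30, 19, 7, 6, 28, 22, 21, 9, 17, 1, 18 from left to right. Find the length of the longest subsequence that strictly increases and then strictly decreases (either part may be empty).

inc[i] = longest strictly increasing subsequence ending at i; dec[i] = longest strictly decreasing subsequence starting at i:
i:      1  2  3  4  5  6  7  8  9 10 11 12
a[i]:  20 30 19  7  6 28 22 21  9 17  1 18
inc:    1  2  1  1  1  2  2  2  2  3  1  4
dec:    5  6  4  3  2  5  4  3  2  2  1  1
Best peak at i=2 (value 30): inc=2, dec=6, length 2+6−1 = 7.

7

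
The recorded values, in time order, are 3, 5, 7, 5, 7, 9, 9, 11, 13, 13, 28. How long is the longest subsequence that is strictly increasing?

7

Track the smallest tail for each achievable length (strict):
3 → extends → [3]
5 → extends → [3, 5]
7 → extends → [3, 5, 7]
5 → already a tail → [3, 5, 7]
7 → already a tail → [3, 5, 7]
9 → extends → [3, 5, 7, 9]
9 → already a tail → [3, 5, 7, 9]
11 → extends → [3, 5, 7, 9, 11]
13 → extends → [3, 5, 7, 9, 11, 13]
13 → already a tail → [3, 5, 7, 9, 11, 13]
28 → extends → [3, 5, 7, 9, 11, 13, 28]
Seven tails, so the longest strictly increasing subsequence has length 7 (e.g. 3, 5, 7, 9, 11, 13, 28).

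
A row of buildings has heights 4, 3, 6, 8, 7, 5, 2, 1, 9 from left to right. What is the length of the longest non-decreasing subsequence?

4

Track the smallest tail for each achievable length (allowing ties):
4 → extends → [4]
3 → replaces 4 → [3]
6 → extends → [3, 6]
8 → extends → [3, 6, 8]
7 → replaces 8 → [3, 6, 7]
5 → replaces 6 → [3, 5, 7]
2 → replaces 3 → [2, 5, 7]
1 → replaces 2 → [1, 5, 7]
9 → extends → [1, 5, 7, 9]
Four tails, so the longest non-decreasing subsequence has length 4 (e.g. 4, 6, 8, 9).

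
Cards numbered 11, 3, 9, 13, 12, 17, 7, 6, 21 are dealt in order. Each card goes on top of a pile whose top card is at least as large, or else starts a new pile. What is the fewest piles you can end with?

5

The minimum number of non-increasing subsequences covering a sequence equals the length of its longest strictly increasing subsequence.
LIS length is 5 (e.g. 3, 9, 13, 17, 21), so 5 piles are needed.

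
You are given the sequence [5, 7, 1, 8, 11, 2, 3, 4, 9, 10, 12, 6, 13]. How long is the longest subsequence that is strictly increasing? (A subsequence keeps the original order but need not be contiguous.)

Let dp[i] be the length of the longest such subsequence ending at index i:
i:      1  2  3  4  5  6  7  8  9 10 11 12 13
a[i]:   5  7  1  8 11  2  3  4  9 10 12  6 13
dp:     1  2  1  3  4  2  3  4  5  6  7  5  8
Maximum dp value is 8.

8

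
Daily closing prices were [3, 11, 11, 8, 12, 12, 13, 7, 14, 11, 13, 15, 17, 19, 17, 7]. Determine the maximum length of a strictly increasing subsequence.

8

Track the smallest tail for each achievable length (strict):
3 → extends → [3]
11 → extends → [3, 11]
11 → already a tail → [3, 11]
8 → replaces 11 → [3, 8]
12 → extends → [3, 8, 12]
12 → already a tail → [3, 8, 12]
13 → extends → [3, 8, 12, 13]
7 → replaces 8 → [3, 7, 12, 13]
14 → extends → [3, 7, 12, 13, 14]
11 → replaces 12 → [3, 7, 11, 13, 14]
13 → already a tail → [3, 7, 11, 13, 14]
15 → extends → [3, 7, 11, 13, 14, 15]
17 → extends → [3, 7, 11, 13, 14, 15, 17]
19 → extends → [3, 7, 11, 13, 14, 15, 17, 19]
17 → already a tail → [3, 7, 11, 13, 14, 15, 17, 19]
7 → already a tail → [3, 7, 11, 13, 14, 15, 17, 19]
Eight tails, so the longest strictly increasing subsequence has length 8 (e.g. 3, 11, 12, 13, 14, 15, 17, 19).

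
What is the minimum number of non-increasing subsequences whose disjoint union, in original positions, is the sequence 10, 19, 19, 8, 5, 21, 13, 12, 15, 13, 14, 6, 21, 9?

Place each on the leftmost legal pile:
10 → new pile 1 (tops now [10])
19 → new pile 2 (tops now [10, 19])
19 → pile 2 (tops now [10, 19])
8 → pile 1 (tops now [8, 19])
5 → pile 1 (tops now [5, 19])
21 → new pile 3 (tops now [5, 19, 21])
13 → pile 2 (tops now [5, 13, 21])
12 → pile 2 (tops now [5, 12, 21])
15 → pile 3 (tops now [5, 12, 15])
13 → pile 3 (tops now [5, 12, 13])
14 → new pile 4 (tops now [5, 12, 13, 14])
6 → pile 2 (tops now [5, 6, 13, 14])
21 → new pile 5 (tops now [5, 6, 13, 14, 21])
9 → pile 3 (tops now [5, 6, 9, 14, 21])
Five piles.

5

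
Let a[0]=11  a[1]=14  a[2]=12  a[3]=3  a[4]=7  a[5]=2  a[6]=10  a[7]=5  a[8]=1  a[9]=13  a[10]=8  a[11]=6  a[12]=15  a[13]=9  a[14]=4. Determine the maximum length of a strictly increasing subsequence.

5

Let dp[i] be the length of the longest such subsequence ending at index i:
i:      0  1  2  3  4  5  6  7  8  9 10 11 12 13 14
a[i]:  11 14 12  3  7  2 10  5  1 13  8  6 15  9  4
dp:     1  2  2  1  2  1  3  2  1  4  3  3  5  4  2
Maximum dp value is 5.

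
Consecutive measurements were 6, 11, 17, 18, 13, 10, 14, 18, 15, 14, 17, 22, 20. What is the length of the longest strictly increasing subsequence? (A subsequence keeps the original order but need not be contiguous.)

Track the smallest tail for each achievable length (strict):
6 → extends → [6]
11 → extends → [6, 11]
17 → extends → [6, 11, 17]
18 → extends → [6, 11, 17, 18]
13 → replaces 17 → [6, 11, 13, 18]
10 → replaces 11 → [6, 10, 13, 18]
14 → replaces 18 → [6, 10, 13, 14]
18 → extends → [6, 10, 13, 14, 18]
15 → replaces 18 → [6, 10, 13, 14, 15]
14 → already a tail → [6, 10, 13, 14, 15]
17 → extends → [6, 10, 13, 14, 15, 17]
22 → extends → [6, 10, 13, 14, 15, 17, 22]
20 → replaces 22 → [6, 10, 13, 14, 15, 17, 20]
Seven tails, so the longest strictly increasing subsequence has length 7 (e.g. 6, 11, 13, 14, 15, 17, 22).

7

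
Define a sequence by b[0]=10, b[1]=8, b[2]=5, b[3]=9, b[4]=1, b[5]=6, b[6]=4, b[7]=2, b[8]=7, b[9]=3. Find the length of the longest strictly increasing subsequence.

Track the smallest tail for each achievable length (strict):
10 → extends → [10]
8 → replaces 10 → [8]
5 → replaces 8 → [5]
9 → extends → [5, 9]
1 → replaces 5 → [1, 9]
6 → replaces 9 → [1, 6]
4 → replaces 6 → [1, 4]
2 → replaces 4 → [1, 2]
7 → extends → [1, 2, 7]
3 → replaces 7 → [1, 2, 3]
Three tails, so the longest strictly increasing subsequence has length 3 (e.g. 5, 6, 7).

3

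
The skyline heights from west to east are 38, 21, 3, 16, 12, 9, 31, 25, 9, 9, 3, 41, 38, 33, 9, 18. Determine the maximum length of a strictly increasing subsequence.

4

Let dp[i] be the length of the longest such subsequence ending at index i:
i:      1  2  3  4  5  6  7  8  9 10 11 12 13 14 15 16
a[i]:  38 21  3 16 12  9 31 25  9  9  3 41 38 33  9 18
dp:     1  1  1  2  2  2  3  3  2  2  1  4  4  4  2  3
Maximum dp value is 4.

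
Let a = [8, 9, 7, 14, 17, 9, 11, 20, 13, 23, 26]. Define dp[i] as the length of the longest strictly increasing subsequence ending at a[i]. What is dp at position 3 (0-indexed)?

3

dp[i] = 1 + max{dp[j] : j<i, a[j]<a[i]} (or 1 if no such j):
i:      0  1  2  3  4  5  6  7  8  9 10
a[i]:   8  9  7 14 17  9 11 20 13 23 26
dp:     1  2  1  3  4  2  3  5  4  6  7
At index 3 the value is 3.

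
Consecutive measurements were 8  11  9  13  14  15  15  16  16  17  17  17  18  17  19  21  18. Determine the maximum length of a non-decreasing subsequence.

14

Track the smallest tail for each achievable length (allowing ties):
8 → extends → [8]
11 → extends → [8, 11]
9 → replaces 11 → [8, 9]
13 → extends → [8, 9, 13]
14 → extends → [8, 9, 13, 14]
15 → extends → [8, 9, 13, 14, 15]
15 → extends → [8, 9, 13, 14, 15, 15]
16 → extends → [8, 9, 13, 14, 15, 15, 16]
16 → extends → [8, 9, 13, 14, 15, 15, 16, 16]
17 → extends → [8, 9, 13, 14, 15, 15, 16, 16, 17]
17 → extends → [8, 9, 13, 14, 15, 15, 16, 16, 17, 17]
17 → extends → [8, 9, 13, 14, 15, 15, 16, 16, 17, 17, 17]
18 → extends → [8, 9, 13, 14, 15, 15, 16, 16, 17, 17, 17, 18]
17 → replaces 18 → [8, 9, 13, 14, 15, 15, 16, 16, 17, 17, 17, 17]
19 → extends → [8, 9, 13, 14, 15, 15, 16, 16, 17, 17, 17, 17, 19]
21 → extends → [8, 9, 13, 14, 15, 15, 16, 16, 17, 17, 17, 17, 19, 21]
18 → replaces 19 → [8, 9, 13, 14, 15, 15, 16, 16, 17, 17, 17, 17, 18, 21]
Fourteen tails, so the longest non-decreasing subsequence has length 14 (e.g. 8, 11, 13, 14, 15, 15, 16, 16, 17, 17, 17, 18, 19, 21).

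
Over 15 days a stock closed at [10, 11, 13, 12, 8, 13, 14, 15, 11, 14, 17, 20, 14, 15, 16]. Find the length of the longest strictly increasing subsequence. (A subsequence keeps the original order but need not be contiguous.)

8

Let dp[i] be the length of the longest such subsequence ending at index i:
i:      1  2  3  4  5  6  7  8  9 10 11 12 13 14 15
a[i]:  10 11 13 12  8 13 14 15 11 14 17 20 14 15 16
dp:     1  2  3  3  1  4  5  6  2  5  7  8  5  6  7
Maximum dp value is 8.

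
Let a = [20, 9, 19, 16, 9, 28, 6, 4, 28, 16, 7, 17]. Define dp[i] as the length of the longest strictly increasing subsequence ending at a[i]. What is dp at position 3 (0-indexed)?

2

dp[i] = 1 + max{dp[j] : j<i, a[j]<a[i]} (or 1 if no such j):
i:      0  1  2  3  4  5  6  7  8  9 10 11
a[i]:  20  9 19 16  9 28  6  4 28 16  7 17
dp:     1  1  2  2  1  3  1  1  3  2  2  3
At index 3 the value is 2.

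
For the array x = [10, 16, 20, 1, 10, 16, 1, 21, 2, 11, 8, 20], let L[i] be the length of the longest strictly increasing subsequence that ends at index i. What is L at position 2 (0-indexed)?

dp[i] = 1 + max{dp[j] : j<i, x[j]<x[i]} (or 1 if no such j):
i:      0  1  2  3  4  5  6  7  8  9 10 11
x[i]:  10 16 20  1 10 16  1 21  2 11  8 20
dp:     1  2  3  1  2  3  1  4  2  3  3  4
At index 2 the value is 3.

3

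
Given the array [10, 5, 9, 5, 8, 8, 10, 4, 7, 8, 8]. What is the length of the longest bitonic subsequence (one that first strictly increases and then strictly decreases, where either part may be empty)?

4

inc[i] = longest strictly increasing subsequence ending at i; dec[i] = longest strictly decreasing subsequence starting at i:
i:      1  2  3  4  5  6  7  8  9 10 11
a[i]:  10  5  9  5  8  8 10  4  7  8  8
inc:    1  1  2  1  2  2  3  1  2  3  3
dec:    4  2  3  2  2  2  2  1  1  1  1
Best peak at i=1 (value 10): inc=1, dec=4, length 1+4−1 = 4.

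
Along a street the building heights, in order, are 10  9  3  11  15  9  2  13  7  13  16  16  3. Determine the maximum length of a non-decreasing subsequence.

Let dp[i] be the length of the longest such subsequence ending at index i:
i:      1  2  3  4  5  6  7  8  9 10 11 12 13
a[i]:  10  9  3 11 15  9  2 13  7 13 16 16  3
dp:     1  1  1  2  3  2  1  3  2  4  5  6  2
Maximum dp value is 6.

6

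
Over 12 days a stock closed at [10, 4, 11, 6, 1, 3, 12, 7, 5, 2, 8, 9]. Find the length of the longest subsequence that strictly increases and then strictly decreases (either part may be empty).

6

inc[i] = longest strictly increasing subsequence ending at i; dec[i] = longest strictly decreasing subsequence starting at i:
i:      1  2  3  4  5  6  7  8  9 10 11 12
a[i]:  10  4 11  6  1  3 12  7  5  2  8  9
inc:    1  1  2  2  1  2  3  3  3  2  4  5
dec:    4  3  4  3  1  2  4  3  2  1  1  1
Best peak at i=7 (value 12): inc=3, dec=4, length 3+4−1 = 6.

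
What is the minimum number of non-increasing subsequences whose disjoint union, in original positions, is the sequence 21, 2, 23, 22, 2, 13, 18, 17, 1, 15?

3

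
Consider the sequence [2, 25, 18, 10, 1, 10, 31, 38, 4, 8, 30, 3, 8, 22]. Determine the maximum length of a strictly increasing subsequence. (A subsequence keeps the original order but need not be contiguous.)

4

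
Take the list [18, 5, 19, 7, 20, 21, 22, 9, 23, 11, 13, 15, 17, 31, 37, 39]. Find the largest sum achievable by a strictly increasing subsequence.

230

Let S[i] be the best sum of a strictly increasing subsequence ending at i:
i:       1   2   3   4   5   6   7   8   9  10  11  12  13  14  15  16
a[i]:   18   5  19   7  20  21  22   9  23  11  13  15  17  31  37  39
S:      18   5  37  12  57  78 100  21 123  32  45  60  77 154 191 230
Maximum is 230 (e.g. 18 + 19 + 20 + 21 + 22 + 23 + 31 + 37 + 39).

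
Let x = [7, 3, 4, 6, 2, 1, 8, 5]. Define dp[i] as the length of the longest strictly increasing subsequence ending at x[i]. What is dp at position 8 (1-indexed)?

3

dp[i] = 1 + max{dp[j] : j<i, x[j]<x[i]} (or 1 if no such j):
i:     1 2 3 4 5 6 7 8
x[i]:  7 3 4 6 2 1 8 5
dp:    1 1 2 3 1 1 4 3
At index 8 the value is 3.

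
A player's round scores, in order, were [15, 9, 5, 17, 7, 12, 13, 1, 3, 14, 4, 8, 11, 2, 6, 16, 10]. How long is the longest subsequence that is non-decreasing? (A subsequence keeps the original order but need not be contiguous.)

6

Let dp[i] be the length of the longest such subsequence ending at index i:
i:      1  2  3  4  5  6  7  8  9 10 11 12 13 14 15 16 17
a[i]:  15  9  5 17  7 12 13  1  3 14  4  8 11  2  6 16 10
dp:     1  1  1  2  2  3  4  1  2  5  3  4  5  2  4  6  5
Maximum dp value is 6.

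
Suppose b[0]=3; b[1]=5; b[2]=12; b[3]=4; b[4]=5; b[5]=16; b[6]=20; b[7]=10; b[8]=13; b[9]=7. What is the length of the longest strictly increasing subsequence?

5

Track the smallest tail for each achievable length (strict):
3 → extends → [3]
5 → extends → [3, 5]
12 → extends → [3, 5, 12]
4 → replaces 5 → [3, 4, 12]
5 → replaces 12 → [3, 4, 5]
16 → extends → [3, 4, 5, 16]
20 → extends → [3, 4, 5, 16, 20]
10 → replaces 16 → [3, 4, 5, 10, 20]
13 → replaces 20 → [3, 4, 5, 10, 13]
7 → replaces 10 → [3, 4, 5, 7, 13]
Five tails, so the longest strictly increasing subsequence has length 5 (e.g. 3, 5, 12, 16, 20).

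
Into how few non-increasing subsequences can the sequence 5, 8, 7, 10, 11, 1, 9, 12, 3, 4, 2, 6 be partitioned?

Place each on the leftmost legal pile:
5 → new pile 1 (tops now [5])
8 → new pile 2 (tops now [5, 8])
7 → pile 2 (tops now [5, 7])
10 → new pile 3 (tops now [5, 7, 10])
11 → new pile 4 (tops now [5, 7, 10, 11])
1 → pile 1 (tops now [1, 7, 10, 11])
9 → pile 3 (tops now [1, 7, 9, 11])
12 → new pile 5 (tops now [1, 7, 9, 11, 12])
3 → pile 2 (tops now [1, 3, 9, 11, 12])
4 → pile 3 (tops now [1, 3, 4, 11, 12])
2 → pile 2 (tops now [1, 2, 4, 11, 12])
6 → pile 4 (tops now [1, 2, 4, 6, 12])
Five piles.

5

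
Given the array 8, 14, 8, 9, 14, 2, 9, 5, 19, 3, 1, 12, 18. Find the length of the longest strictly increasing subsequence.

Track the smallest tail for each achievable length (strict):
8 → extends → [8]
14 → extends → [8, 14]
8 → already a tail → [8, 14]
9 → replaces 14 → [8, 9]
14 → extends → [8, 9, 14]
2 → replaces 8 → [2, 9, 14]
9 → already a tail → [2, 9, 14]
5 → replaces 9 → [2, 5, 14]
19 → extends → [2, 5, 14, 19]
3 → replaces 5 → [2, 3, 14, 19]
1 → replaces 2 → [1, 3, 14, 19]
12 → replaces 14 → [1, 3, 12, 19]
18 → replaces 19 → [1, 3, 12, 18]
Four tails, so the longest strictly increasing subsequence has length 4 (e.g. 8, 9, 14, 19).

4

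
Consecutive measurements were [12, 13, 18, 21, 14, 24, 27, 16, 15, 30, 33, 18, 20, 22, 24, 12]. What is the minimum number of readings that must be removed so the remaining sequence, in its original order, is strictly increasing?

8

Fewest deletions = n − (longest strictly increasing subsequence).
i:      1  2  3  4  5  6  7  8  9 10 11 12 13 14 15 16
a[i]:  12 13 18 21 14 24 27 16 15 30 33 18 20 22 24 12
dp:     1  2  3  4  3  5  6  4  4  7  8  5  6  7  8  1
max dp = 8, so deletions = 16 − 8 = 8.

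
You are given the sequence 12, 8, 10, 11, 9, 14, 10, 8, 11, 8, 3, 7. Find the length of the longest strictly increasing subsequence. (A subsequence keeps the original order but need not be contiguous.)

Track the smallest tail for each achievable length (strict):
12 → extends → [12]
8 → replaces 12 → [8]
10 → extends → [8, 10]
11 → extends → [8, 10, 11]
9 → replaces 10 → [8, 9, 11]
14 → extends → [8, 9, 11, 14]
10 → replaces 11 → [8, 9, 10, 14]
8 → already a tail → [8, 9, 10, 14]
11 → replaces 14 → [8, 9, 10, 11]
8 → already a tail → [8, 9, 10, 11]
3 → replaces 8 → [3, 9, 10, 11]
7 → replaces 9 → [3, 7, 10, 11]
Four tails, so the longest strictly increasing subsequence has length 4 (e.g. 8, 10, 11, 14).

4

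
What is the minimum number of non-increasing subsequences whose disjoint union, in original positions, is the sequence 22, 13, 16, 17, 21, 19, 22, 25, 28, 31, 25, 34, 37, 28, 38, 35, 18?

The minimum number of non-increasing subsequences covering a sequence equals the length of its longest strictly increasing subsequence.
LIS length is 11 (e.g. 13, 16, 17, 21, 22, 25, 28, 31, 34, 37, 38), so 11 piles are needed.

11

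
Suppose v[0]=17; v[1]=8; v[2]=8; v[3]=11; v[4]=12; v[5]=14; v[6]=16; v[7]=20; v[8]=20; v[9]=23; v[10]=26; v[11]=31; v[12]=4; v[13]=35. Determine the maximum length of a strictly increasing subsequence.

Track the smallest tail for each achievable length (strict):
17 → extends → [17]
8 → replaces 17 → [8]
8 → already a tail → [8]
11 → extends → [8, 11]
12 → extends → [8, 11, 12]
14 → extends → [8, 11, 12, 14]
16 → extends → [8, 11, 12, 14, 16]
20 → extends → [8, 11, 12, 14, 16, 20]
20 → already a tail → [8, 11, 12, 14, 16, 20]
23 → extends → [8, 11, 12, 14, 16, 20, 23]
26 → extends → [8, 11, 12, 14, 16, 20, 23, 26]
31 → extends → [8, 11, 12, 14, 16, 20, 23, 26, 31]
4 → replaces 8 → [4, 11, 12, 14, 16, 20, 23, 26, 31]
35 → extends → [4, 11, 12, 14, 16, 20, 23, 26, 31, 35]
Ten tails, so the longest strictly increasing subsequence has length 10 (e.g. 8, 11, 12, 14, 16, 20, 23, 26, 31, 35).

10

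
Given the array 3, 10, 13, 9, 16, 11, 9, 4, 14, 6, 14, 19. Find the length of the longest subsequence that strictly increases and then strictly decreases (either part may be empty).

7

inc[i] = longest strictly increasing subsequence ending at i; dec[i] = longest strictly decreasing subsequence starting at i:
i:      1  2  3  4  5  6  7  8  9 10 11 12
a[i]:   3 10 13  9 16 11  9  4 14  6 14 19
inc:    1  2  3  2  4  3  2  2  4  3  4  5
dec:    1  3  4  2  4  3  2  1  2  1  1  1
Best peak at i=5 (value 16): inc=4, dec=4, length 4+4−1 = 7.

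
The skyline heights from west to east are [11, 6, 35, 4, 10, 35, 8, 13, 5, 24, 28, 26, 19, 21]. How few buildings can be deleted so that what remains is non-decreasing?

Fewest deletions = n − (longest non-decreasing subsequence).
i:      1  2  3  4  5  6  7  8  9 10 11 12 13 14
a[i]:  11  6 35  4 10 35  8 13  5 24 28 26 19 21
dp:     1  1  2  1  2  3  2  3  2  4  5  5  4  5
max dp = 5, so deletions = 14 − 5 = 9.

9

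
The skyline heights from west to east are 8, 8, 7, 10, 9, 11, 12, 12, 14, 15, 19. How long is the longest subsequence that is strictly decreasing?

2

Let dp[i] be the longest strictly decreasing subsequence ending at i:
i:      1  2  3  4  5  6  7  8  9 10 11
a[i]:   8  8  7 10  9 11 12 12 14 15 19
dp:     1  1  2  1  2  1  1  1  1  1  1
Maximum is 2.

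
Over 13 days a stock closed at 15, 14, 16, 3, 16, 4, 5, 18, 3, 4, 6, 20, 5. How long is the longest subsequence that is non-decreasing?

5

Track the smallest tail for each achievable length (allowing ties):
15 → extends → [15]
14 → replaces 15 → [14]
16 → extends → [14, 16]
3 → replaces 14 → [3, 16]
16 → extends → [3, 16, 16]
4 → replaces 16 → [3, 4, 16]
5 → replaces 16 → [3, 4, 5]
18 → extends → [3, 4, 5, 18]
3 → replaces 4 → [3, 3, 5, 18]
4 → replaces 5 → [3, 3, 4, 18]
6 → replaces 18 → [3, 3, 4, 6]
20 → extends → [3, 3, 4, 6, 20]
5 → replaces 6 → [3, 3, 4, 5, 20]
Five tails, so the longest non-decreasing subsequence has length 5 (e.g. 15, 16, 16, 18, 20).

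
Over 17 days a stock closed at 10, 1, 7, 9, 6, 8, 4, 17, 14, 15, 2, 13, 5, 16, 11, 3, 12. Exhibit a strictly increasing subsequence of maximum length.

1, 7, 9, 14, 15, 16

Patience tails give the LIS length; then backtrack through the dp parents:
10 → extends → [10]
1 → replaces 10 → [1]
7 → extends → [1, 7]
9 → extends → [1, 7, 9]
6 → replaces 7 → [1, 6, 9]
8 → replaces 9 → [1, 6, 8]
4 → replaces 6 → [1, 4, 8]
17 → extends → [1, 4, 8, 17]
14 → replaces 17 → [1, 4, 8, 14]
15 → extends → [1, 4, 8, 14, 15]
2 → replaces 4 → [1, 2, 8, 14, 15]
13 → replaces 14 → [1, 2, 8, 13, 15]
5 → replaces 8 → [1, 2, 5, 13, 15]
16 → extends → [1, 2, 5, 13, 15, 16]
11 → replaces 13 → [1, 2, 5, 11, 15, 16]
3 → replaces 5 → [1, 2, 3, 11, 15, 16]
12 → replaces 15 → [1, 2, 3, 11, 12, 16]
Length 6; one witness is 1, 7, 9, 14, 15, 16.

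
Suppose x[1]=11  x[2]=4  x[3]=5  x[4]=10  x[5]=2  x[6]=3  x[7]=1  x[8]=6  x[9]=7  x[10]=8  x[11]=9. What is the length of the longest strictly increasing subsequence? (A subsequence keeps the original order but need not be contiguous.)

Let dp[i] be the length of the longest such subsequence ending at index i:
i:      1  2  3  4  5  6  7  8  9 10 11
x[i]:  11  4  5 10  2  3  1  6  7  8  9
dp:     1  1  2  3  1  2  1  3  4  5  6
Maximum dp value is 6.

6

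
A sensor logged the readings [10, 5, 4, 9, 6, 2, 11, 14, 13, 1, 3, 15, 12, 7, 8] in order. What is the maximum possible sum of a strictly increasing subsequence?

54

Let S[i] be the best sum of a strictly increasing subsequence ending at i:
i:      1  2  3  4  5  6  7  8  9 10 11 12 13 14 15
a[i]:  10  5  4  9  6  2 11 14 13  1  3 15 12  7  8
S:     10  5  4 14 11  2 25 39 38  1  5 54 37 18 26
Maximum is 54 (e.g. 5 + 9 + 11 + 14 + 15).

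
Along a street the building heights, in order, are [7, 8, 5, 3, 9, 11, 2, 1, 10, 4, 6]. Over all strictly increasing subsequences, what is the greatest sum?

35

Let S[i] be the best sum of a strictly increasing subsequence ending at i:
i:      1  2  3  4  5  6  7  8  9 10 11
a[i]:   7  8  5  3  9 11  2  1 10  4  6
S:      7 15  5  3 24 35  2  1 34  7 13
Maximum is 35 (e.g. 7 + 8 + 9 + 11).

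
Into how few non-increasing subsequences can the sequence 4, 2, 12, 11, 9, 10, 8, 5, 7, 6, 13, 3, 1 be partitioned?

4

Place each on the leftmost legal pile:
4 → new pile 1 (tops now [4])
2 → pile 1 (tops now [2])
12 → new pile 2 (tops now [2, 12])
11 → pile 2 (tops now [2, 11])
9 → pile 2 (tops now [2, 9])
10 → new pile 3 (tops now [2, 9, 10])
8 → pile 2 (tops now [2, 8, 10])
5 → pile 2 (tops now [2, 5, 10])
7 → pile 3 (tops now [2, 5, 7])
6 → pile 3 (tops now [2, 5, 6])
13 → new pile 4 (tops now [2, 5, 6, 13])
3 → pile 2 (tops now [2, 3, 6, 13])
1 → pile 1 (tops now [1, 3, 6, 13])
Four piles.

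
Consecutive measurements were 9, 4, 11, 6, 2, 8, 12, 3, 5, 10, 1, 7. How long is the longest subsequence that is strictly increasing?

4

Track the smallest tail for each achievable length (strict):
9 → extends → [9]
4 → replaces 9 → [4]
11 → extends → [4, 11]
6 → replaces 11 → [4, 6]
2 → replaces 4 → [2, 6]
8 → extends → [2, 6, 8]
12 → extends → [2, 6, 8, 12]
3 → replaces 6 → [2, 3, 8, 12]
5 → replaces 8 → [2, 3, 5, 12]
10 → replaces 12 → [2, 3, 5, 10]
1 → replaces 2 → [1, 3, 5, 10]
7 → replaces 10 → [1, 3, 5, 7]
Four tails, so the longest strictly increasing subsequence has length 4 (e.g. 4, 6, 8, 12).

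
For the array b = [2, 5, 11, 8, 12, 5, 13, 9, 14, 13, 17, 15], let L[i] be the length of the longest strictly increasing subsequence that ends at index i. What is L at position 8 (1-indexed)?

4

dp[i] = 1 + max{dp[j] : j<i, b[j]<b[i]} (or 1 if no such j):
i:      1  2  3  4  5  6  7  8  9 10 11 12
b[i]:   2  5 11  8 12  5 13  9 14 13 17 15
dp:     1  2  3  3  4  2  5  4  6  5  7  7
At index 8 the value is 4.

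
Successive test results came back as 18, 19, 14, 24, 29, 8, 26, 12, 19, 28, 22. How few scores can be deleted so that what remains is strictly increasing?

Fewest deletions = n − (longest strictly increasing subsequence).
i:      1  2  3  4  5  6  7  8  9 10 11
a[i]:  18 19 14 24 29  8 26 12 19 28 22
dp:     1  2  1  3  4  1  4  2  3  5  4
max dp = 5, so deletions = 11 − 5 = 6.

6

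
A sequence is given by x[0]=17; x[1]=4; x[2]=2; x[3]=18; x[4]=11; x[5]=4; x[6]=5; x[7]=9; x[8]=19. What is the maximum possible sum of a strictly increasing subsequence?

54

Let S[i] be the best sum of a strictly increasing subsequence ending at i:
i:      0  1  2  3  4  5  6  7  8
x[i]:  17  4  2 18 11  4  5  9 19
S:     17  4  2 35 15  6 11 20 54
Maximum is 54 (e.g. 17 + 18 + 19).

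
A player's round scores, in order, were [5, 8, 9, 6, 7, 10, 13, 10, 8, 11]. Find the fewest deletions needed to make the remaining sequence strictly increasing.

5

Fewest deletions = n − (longest strictly increasing subsequence).
i:      1  2  3  4  5  6  7  8  9 10
a[i]:   5  8  9  6  7 10 13 10  8 11
dp:     1  2  3  2  3  4  5  4  4  5
max dp = 5, so deletions = 10 − 5 = 5.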